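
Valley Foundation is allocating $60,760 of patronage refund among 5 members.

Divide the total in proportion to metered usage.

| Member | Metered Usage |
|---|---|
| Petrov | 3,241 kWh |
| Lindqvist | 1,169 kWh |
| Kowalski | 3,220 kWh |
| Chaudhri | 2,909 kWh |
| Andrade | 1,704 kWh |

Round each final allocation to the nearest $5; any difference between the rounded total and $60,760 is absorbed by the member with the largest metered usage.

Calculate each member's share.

Petrov: $16,090 · Lindqvist: $5,800 · Kowalski: $15,980 · Chaudhri: $14,435 · Andrade: $8,455

Combined metered usage = 12,243.
Raw shares: Petrov 3,241/12,243 × $60,760 = 16,084.55; Lindqvist 1,169/12,243 × $60,760 = 5,801.56; Kowalski 3,220/12,243 × $60,760 = 15,980.33; Chaudhri 2,909/12,243 × $60,760 = 14,436.89; Andrade 1,704/12,243 × $60,760 = 8,456.67.
At nearest $5: Petrov $16,085; Lindqvist $5,800; Kowalski $15,980; Chaudhri $14,435; Andrade $8,455. Sum = $60,755.
Difference $60,760 − $60,755 = +$5 applied to largest metered usage (Petrov): Petrov becomes $16,090.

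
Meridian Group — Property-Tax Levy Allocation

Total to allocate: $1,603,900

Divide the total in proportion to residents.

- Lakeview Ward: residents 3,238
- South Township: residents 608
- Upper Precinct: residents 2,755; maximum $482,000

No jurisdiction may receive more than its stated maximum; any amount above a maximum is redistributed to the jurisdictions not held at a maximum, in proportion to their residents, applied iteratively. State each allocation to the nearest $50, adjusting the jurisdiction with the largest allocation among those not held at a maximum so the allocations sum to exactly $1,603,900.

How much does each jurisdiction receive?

Sum of residents: 6,601.
Unconstrained shares: Lakeview Ward 786,763.85; South Township 147,730.83; Upper Precinct 669,405.32.
Cap binds for Upper Precinct ($482,000); remaining pool $1,121,900 reallocated over remaining residents 3,846.
Remaining shares: Lakeview Ward 944,542.95 → $944,550; South Township 177,357.05 → $177,350.

Lakeview Ward: $944,550 · South Township: $177,350 · Upper Precinct: $482,000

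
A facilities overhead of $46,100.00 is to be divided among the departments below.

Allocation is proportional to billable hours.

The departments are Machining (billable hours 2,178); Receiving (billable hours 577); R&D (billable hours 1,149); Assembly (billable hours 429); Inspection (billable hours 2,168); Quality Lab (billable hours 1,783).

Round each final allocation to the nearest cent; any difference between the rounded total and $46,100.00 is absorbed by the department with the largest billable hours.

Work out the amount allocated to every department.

Combined billable hours = 2,178 + 577 + 1,149 + 429 + 2,168 + 1,783 = 8,284.
Raw shares: Machining 12,120.4491; Receiving 3,210.9730; R&D 6,394.1212; Assembly 2,387.3612; Inspection 12,064.7996; Quality Lab 9,922.2960.
Rounded to nearest cent: Machining $12,120.45; Receiving $3,210.97; R&D $6,394.12; Assembly $2,387.36; Inspection $12,064.80; Quality Lab $9,922.30. Sum = $46,100.00.
Rounded total matches; no reconciliation needed.

Machining: $12,120.45 | Receiving: $3,210.97 | R&D: $6,394.12 | Assembly: $2,387.36 | Inspection: $12,064.80 | Quality Lab: $9,922.30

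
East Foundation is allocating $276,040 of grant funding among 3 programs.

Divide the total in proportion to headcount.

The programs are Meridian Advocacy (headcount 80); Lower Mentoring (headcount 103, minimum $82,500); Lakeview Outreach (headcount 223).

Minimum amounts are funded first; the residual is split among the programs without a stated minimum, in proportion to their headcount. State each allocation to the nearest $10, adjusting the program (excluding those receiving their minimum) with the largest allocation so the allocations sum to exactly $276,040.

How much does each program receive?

Guaranteed amounts: Lower Mentoring $82,500. Balance $193,540.
Balance split over remaining headcount 303: Meridian Advocacy 51,099.67 → $51,100; Lakeview Outreach 142,440.33 → $142,440.

Meridian Advocacy: $51,100 · Lower Mentoring: $82,500 · Lakeview Outreach: $142,440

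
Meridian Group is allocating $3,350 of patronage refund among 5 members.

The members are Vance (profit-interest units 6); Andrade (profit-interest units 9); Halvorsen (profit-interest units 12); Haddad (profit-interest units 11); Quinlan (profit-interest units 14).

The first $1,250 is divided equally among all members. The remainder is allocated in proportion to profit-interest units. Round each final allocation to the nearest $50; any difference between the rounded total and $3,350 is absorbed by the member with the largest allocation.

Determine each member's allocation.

First tranche $1,250 split equally: $250 each.
Remainder $2,100 by profit-interest units (total 52): Vance 242.31 → $250; Andrade 363.46 → $350; Halvorsen 484.62 → $500; Haddad 444.23 → $450; Quinlan 565.38 → $550.
Totals: Vance $250 + $250 = $500; Andrade $250 + $350 = $600; Halvorsen $250 + $500 = $750; Haddad $250 + $450 = $700; Quinlan $250 + $550 = $800.

Vance: $500 · Andrade: $600 · Halvorsen: $750 · Haddad: $700 · Quinlan: $800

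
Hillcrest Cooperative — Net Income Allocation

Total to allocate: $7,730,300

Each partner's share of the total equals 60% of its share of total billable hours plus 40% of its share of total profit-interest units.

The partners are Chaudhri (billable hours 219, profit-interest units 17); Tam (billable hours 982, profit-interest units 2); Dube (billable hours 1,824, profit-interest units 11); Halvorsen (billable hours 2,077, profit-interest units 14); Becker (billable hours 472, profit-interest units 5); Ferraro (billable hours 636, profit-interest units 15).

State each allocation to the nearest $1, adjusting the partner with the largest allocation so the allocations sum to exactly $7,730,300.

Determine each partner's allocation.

Totals — billable hours 6,210, profit-interest units 64.
Combined weights (60% billable hours + 40% profit-interest units): Chaudhri 0.1274; Tam 0.1074; Dube 0.2450; Halvorsen 0.2882; Becker 0.0769; Ferraro 0.1552.
Raw shares: Chaudhri 984,913.04; Tam 830,073.64; Dube 1,893,783.46; Halvorsen 2,227,689.47; Becker 594,103.43; Ferraro 1,199,736.96.
After rounding ($1): Chaudhri $984,913; Tam $830,074; Dube $1,893,783; Halvorsen $2,227,689; Becker $594,103; Ferraro $1,199,737. Sum = $7,730,299.
Difference $7,730,300 − $7,730,299 = +$1 applied to largest allocation (Halvorsen): Halvorsen becomes $2,227,690.

Chaudhri: $984,913 | Tam: $830,074 | Dube: $1,893,783 | Halvorsen: $2,227,690 | Becker: $594,103 | Ferraro: $1,199,737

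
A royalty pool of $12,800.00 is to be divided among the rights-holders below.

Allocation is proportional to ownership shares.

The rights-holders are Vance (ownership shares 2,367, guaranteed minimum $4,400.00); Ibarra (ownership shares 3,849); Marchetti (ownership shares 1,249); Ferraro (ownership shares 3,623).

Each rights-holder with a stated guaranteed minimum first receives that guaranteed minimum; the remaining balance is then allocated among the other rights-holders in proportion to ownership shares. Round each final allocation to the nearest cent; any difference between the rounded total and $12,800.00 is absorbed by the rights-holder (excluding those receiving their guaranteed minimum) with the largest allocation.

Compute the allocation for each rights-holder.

Fund the minimums — Vance $4,400.00. Residual $8,400.00.
Residual split over remaining ownership shares 8,721: Ibarra 3,707.3271 → $3,707.33; Marchetti 1,203.0272 → $1,203.03; Ferraro 3,489.6457 → $3,489.65.
Rounding difference −$0.01 applied to Ibarra → $3,707.32.

Vance: $4,400.00 · Ibarra: $3,707.32 · Marchetti: $1,203.03 · Ferraro: $3,489.65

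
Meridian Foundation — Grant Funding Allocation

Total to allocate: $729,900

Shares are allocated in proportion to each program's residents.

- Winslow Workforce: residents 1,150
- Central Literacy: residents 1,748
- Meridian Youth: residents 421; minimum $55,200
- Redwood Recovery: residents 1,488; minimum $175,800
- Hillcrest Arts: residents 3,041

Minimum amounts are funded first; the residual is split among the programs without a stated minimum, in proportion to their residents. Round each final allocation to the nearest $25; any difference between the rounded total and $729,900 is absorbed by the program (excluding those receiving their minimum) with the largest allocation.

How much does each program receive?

Winslow Workforce: $96,600; Central Literacy: $146,850; Meridian Youth: $55,200; Redwood Recovery: $175,800; Hillcrest Arts: $255,450

Fund the minimums — Meridian Youth $55,200; Redwood Recovery $175,800. Residual $498,900.
Residual split over remaining residents 5,939: Winslow Workforce 96,604.65 → $96,600; Central Literacy 146,839.06 → $146,850; Hillcrest Arts 255,456.29 → $255,450.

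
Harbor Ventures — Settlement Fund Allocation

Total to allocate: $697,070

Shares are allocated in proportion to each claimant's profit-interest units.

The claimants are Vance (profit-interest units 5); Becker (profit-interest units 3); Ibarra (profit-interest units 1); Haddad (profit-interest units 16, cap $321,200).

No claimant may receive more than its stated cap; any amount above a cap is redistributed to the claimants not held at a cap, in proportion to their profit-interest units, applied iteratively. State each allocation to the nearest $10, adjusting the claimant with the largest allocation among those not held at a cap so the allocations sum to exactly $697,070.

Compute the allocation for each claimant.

Vance: $208,820; Becker: $125,290; Ibarra: $41,760; Haddad: $321,200

Total profit-interest units = 25.
Proportional shares (ignoring caps): Vance 139,414.00; Becker 83,648.40; Ibarra 27,882.80; Haddad 446,124.80.
Held at cap: Haddad ($321,200); balance $375,870 reallocated over remaining profit-interest units 9.
Remaining shares: Vance 208,816.67 → $208,820; Becker 125,290.00 → $125,290; Ibarra 41,763.33 → $41,760.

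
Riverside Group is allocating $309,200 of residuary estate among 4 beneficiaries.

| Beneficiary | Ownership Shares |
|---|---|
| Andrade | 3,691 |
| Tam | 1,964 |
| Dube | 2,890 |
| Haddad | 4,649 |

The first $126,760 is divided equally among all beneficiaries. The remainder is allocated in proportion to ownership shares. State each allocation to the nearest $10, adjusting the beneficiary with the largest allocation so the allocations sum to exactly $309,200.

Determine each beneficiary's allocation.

First tranche $126,760 split equally: $31,690 each.
Remainder $182,440 by ownership shares (total 13,194): Andrade 51,037.29 → $51,040; Tam 27,157.20 → $27,160; Dube 39,961.47 → $39,960; Haddad 64,284.04 → $64,280.
Totals: Andrade $31,690 + $51,040 = $82,730; Tam $31,690 + $27,160 = $58,850; Dube $31,690 + $39,960 = $71,650; Haddad $31,690 + $64,280 = $95,970.

Andrade: $82,730; Tam: $58,850; Dube: $71,650; Haddad: $95,970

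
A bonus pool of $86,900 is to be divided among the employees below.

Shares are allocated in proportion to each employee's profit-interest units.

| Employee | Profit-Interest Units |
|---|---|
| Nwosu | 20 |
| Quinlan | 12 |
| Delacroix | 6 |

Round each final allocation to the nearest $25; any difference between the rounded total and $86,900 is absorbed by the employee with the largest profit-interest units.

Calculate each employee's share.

Total profit-interest units = 20 + 12 + 6 = 38.
Raw shares: Nwosu 45,736.84; Quinlan 27,442.11; Delacroix 13,721.05.
Rounded to nearest $25: Nwosu $45,725; Quinlan $27,450; Delacroix $13,725. Sum = $86,900.
No rounding difference to absorb.

Nwosu: $45,725 | Quinlan: $27,450 | Delacroix: $13,725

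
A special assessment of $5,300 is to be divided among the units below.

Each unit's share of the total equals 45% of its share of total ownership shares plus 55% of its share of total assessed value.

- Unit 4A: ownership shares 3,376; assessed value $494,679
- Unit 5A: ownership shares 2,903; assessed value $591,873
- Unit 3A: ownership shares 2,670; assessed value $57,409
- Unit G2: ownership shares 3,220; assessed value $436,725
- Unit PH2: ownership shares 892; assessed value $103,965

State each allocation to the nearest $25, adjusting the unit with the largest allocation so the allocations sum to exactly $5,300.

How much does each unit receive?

Ownership shares total 13,061; assessed value total 1,684,651.
Blended shares (45% ownership shares + 55% assessed value): Unit 4A 0.2778; Unit 5A 0.2933; Unit 3A 0.1107; Unit G2 0.2535; Unit PH2 0.0647.
Unrounded shares: Unit 4A 1,472.43; Unit 5A 1,554.24; Unit 3A 586.89; Unit G2 1,343.66; Unit PH2 342.78.
At nearest $25: Unit 4A $1,475; Unit 5A $1,550; Unit 3A $575; Unit G2 $1,350; Unit PH2 $350. Sum = $5,300.
Rounded total matches; no reconciliation needed.

Unit 4A: $1,475 | Unit 5A: $1,550 | Unit 3A: $575 | Unit G2: $1,350 | Unit PH2: $350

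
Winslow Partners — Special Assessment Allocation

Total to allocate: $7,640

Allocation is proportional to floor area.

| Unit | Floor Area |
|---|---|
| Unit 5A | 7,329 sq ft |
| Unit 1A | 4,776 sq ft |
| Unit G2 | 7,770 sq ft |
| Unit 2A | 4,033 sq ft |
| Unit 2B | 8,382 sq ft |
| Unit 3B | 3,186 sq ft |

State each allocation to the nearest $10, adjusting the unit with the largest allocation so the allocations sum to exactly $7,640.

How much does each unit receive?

Unit 5A: $1,580 · Unit 1A: $1,030 · Unit G2: $1,670 · Unit 2A: $870 · Unit 2B: $1,800 · Unit 3B: $690

Sum of floor area: 35,476.
Raw shares: Unit 5A 7,329/35,476 × $7,640 = 1,578.35; Unit 1A 4,776/35,476 × $7,640 = 1,028.54; Unit G2 7,770/35,476 × $7,640 = 1,673.32; Unit 2A 4,033/35,476 × $7,640 = 868.53; Unit 2B 8,382/35,476 × $7,640 = 1,805.12; Unit 3B 3,186/35,476 × $7,640 = 686.13.
At nearest $10: Unit 5A $1,580; Unit 1A $1,030; Unit G2 $1,670; Unit 2A $870; Unit 2B $1,810; Unit 3B $690. Sum = $7,650.
Difference $7,640 − $7,650 = −$10 applied to largest allocation (Unit 2B): Unit 2B becomes $1,800.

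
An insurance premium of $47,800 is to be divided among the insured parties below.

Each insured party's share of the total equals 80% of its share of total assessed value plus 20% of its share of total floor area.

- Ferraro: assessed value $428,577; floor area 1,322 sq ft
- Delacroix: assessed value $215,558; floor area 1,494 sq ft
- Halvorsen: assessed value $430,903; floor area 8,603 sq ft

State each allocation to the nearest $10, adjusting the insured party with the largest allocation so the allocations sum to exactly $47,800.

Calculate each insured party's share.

Ferraro: $16,350 | Delacroix: $8,920 | Halvorsen: $22,530

Assessed value total 1,075,038; floor area total 11,419.
Combined weights (80% assessed value + 20% floor area): Ferraro 0.3421; Delacroix 0.1866; Halvorsen 0.4713.
Raw shares: Ferraro 16,351.62; Delacroix 8,918.36; Halvorsen 22,530.02.
At nearest $10: Ferraro $16,350; Delacroix $8,920; Halvorsen $22,530. Sum = $47,800.
Sum already equals the total — no adjustment.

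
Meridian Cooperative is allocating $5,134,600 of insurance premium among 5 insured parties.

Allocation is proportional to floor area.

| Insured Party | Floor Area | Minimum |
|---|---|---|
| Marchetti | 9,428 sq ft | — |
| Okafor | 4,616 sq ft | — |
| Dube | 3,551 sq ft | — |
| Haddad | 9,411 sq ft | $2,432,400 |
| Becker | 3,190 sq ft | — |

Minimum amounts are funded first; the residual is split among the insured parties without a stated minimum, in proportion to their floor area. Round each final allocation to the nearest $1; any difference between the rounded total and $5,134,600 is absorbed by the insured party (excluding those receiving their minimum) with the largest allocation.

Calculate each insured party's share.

Marchetti: $1,225,708; Okafor: $600,113; Dube: $461,656; Haddad: $2,432,400; Becker: $414,723

Fund the minimums — Haddad $2,432,400. Remaining pool $2,702,200.
Remaining pool split over remaining floor area 20,785: Marchetti 1,225,708.04 → $1,225,708; Okafor 600,113.31 → $600,113; Dube 461,655.63 → $461,656; Becker 414,723.02 → $414,723.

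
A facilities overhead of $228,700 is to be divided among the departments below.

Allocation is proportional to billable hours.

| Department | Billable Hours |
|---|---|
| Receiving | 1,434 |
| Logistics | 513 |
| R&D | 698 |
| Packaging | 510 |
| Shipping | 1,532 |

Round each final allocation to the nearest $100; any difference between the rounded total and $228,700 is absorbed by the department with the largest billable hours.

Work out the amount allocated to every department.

Receiving: $70,000 · Logistics: $25,000 · R&D: $34,100 · Packaging: $24,900 · Shipping: $74,700

Sum of billable hours: 4,687.
Unrounded shares: Receiving 1,434/4,687 × $228,700 = 69,971.37; Logistics 513/4,687 × $228,700 = 25,031.60; R&D 698/4,687 × $228,700 = 34,058.59; Packaging 510/4,687 × $228,700 = 24,885.21; Shipping 1,532/4,687 × $228,700 = 74,753.23.
At nearest $100: Receiving $70,000; Logistics $25,000; R&D $34,100; Packaging $24,900; Shipping $74,800. Sum = $228,800.
Difference $228,700 − $228,800 = −$100 applied to largest billable hours (Shipping): Shipping becomes $74,700.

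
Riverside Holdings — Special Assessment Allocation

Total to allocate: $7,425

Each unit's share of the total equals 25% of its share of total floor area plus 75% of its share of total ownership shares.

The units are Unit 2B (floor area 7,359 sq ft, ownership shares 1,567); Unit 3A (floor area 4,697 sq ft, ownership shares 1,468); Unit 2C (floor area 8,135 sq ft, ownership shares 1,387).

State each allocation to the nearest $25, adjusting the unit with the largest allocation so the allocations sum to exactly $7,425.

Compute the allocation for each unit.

Floor area total 20,191; ownership shares total 4,422.
Composite weights (25% floor area + 75% ownership shares): Unit 2B 0.3569; Unit 3A 0.3071; Unit 2C 0.3360.
Proportional shares: Unit 2B 2,649.91; Unit 3A 2,280.51; Unit 2C 2,494.58.
Rounded to nearest $25: Unit 2B $2,650; Unit 3A $2,275; Unit 2C $2,500. Sum = $7,425.
Sum already equals the total — no adjustment.

Unit 2B: $2,650; Unit 3A: $2,275; Unit 2C: $2,500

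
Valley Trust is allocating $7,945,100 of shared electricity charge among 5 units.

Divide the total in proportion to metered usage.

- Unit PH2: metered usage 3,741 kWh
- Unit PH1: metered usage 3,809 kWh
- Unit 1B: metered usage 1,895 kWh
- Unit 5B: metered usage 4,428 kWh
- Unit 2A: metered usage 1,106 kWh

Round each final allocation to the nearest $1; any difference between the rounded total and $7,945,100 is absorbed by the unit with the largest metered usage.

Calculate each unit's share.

Sum of metered usage: 3,741 + 3,809 + 1,895 + 4,428 + 1,106 = 14,979.
Unrounded shares: Unit PH2 1,984,285.94; Unit PH1 2,020,354.22; Unit 1B 1,005,138.16; Unit 5B 2,348,681.67; Unit 2A 586,640.00.
At nearest $1: Unit PH2 $1,984,286; Unit PH1 $2,020,354; Unit 1B $1,005,138; Unit 5B $2,348,682; Unit 2A $586,640. Sum = $7,945,100.
Rounded total matches; no reconciliation needed.

Unit PH2: $1,984,286 | Unit PH1: $2,020,354 | Unit 1B: $1,005,138 | Unit 5B: $2,348,682 | Unit 2A: $586,640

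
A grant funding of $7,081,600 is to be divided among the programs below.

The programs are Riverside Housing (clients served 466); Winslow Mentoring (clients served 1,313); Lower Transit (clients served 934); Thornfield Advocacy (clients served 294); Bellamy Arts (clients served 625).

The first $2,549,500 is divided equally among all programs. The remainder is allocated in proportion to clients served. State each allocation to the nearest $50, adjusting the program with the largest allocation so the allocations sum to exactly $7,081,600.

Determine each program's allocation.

Equal tier: $2,549,500 ÷ 5 = $509,900 apiece.
Remainder $4,532,100 by clients served (total 3,632): Riverside Housing 581,486.40 → $581,500; Winslow Mentoring 1,638,394.08 → $1,638,400; Lower Transit 1,165,468.45 → $1,165,450; Thornfield Advocacy 366,860.52 → $366,850; Bellamy Arts 779,890.56 → $779,900.
Totals: Riverside Housing $509,900 + $581,500 = $1,091,400; Winslow Mentoring $509,900 + $1,638,400 = $2,148,300; Lower Transit $509,900 + $1,165,450 = $1,675,350; Thornfield Advocacy $509,900 + $366,850 = $876,750; Bellamy Arts $509,900 + $779,900 = $1,289,800.

Riverside Housing: $1,091,400 | Winslow Mentoring: $2,148,300 | Lower Transit: $1,675,350 | Thornfield Advocacy: $876,750 | Bellamy Arts: $1,289,800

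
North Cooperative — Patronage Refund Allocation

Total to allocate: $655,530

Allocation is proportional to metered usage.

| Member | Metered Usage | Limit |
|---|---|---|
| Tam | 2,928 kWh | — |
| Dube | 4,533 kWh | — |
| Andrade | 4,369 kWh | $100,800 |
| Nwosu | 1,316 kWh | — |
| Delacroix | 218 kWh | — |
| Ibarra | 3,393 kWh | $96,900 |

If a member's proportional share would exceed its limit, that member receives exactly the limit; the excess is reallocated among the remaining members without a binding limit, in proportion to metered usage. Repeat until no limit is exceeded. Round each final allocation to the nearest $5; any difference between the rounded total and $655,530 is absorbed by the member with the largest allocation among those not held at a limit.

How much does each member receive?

Total metered usage = 16,757.
Unconstrained shares: Tam 114,542.69; Dube 177,329.92; Andrade 170,914.28; Nwosu 51,481.62; Delacroix 8,528.11; Ibarra 132,733.38.
Held at cap: Andrade ($100,800), Ibarra ($96,900); remaining pool $457,830 reallocated over remaining metered usage 8,995.
Remaining shares: Tam 149,030.15 → $149,030; Dube 230,721.89 → $230,720; Nwosu 66,982.13 → $66,980; Delacroix 11,095.82 → $11,095.
Rounding difference +$5 applied to Dube → $230,725.

Tam: $149,030 · Dube: $230,725 · Andrade: $100,800 · Nwosu: $66,980 · Delacroix: $11,095 · Ibarra: $96,900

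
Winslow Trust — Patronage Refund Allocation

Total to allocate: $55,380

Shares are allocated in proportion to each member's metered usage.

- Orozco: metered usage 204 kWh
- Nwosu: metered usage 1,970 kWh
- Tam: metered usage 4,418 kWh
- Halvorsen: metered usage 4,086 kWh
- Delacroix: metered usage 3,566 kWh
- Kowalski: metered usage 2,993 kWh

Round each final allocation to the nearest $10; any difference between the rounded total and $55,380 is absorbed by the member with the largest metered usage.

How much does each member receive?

Orozco: $660 · Nwosu: $6,330 · Tam: $14,180 · Halvorsen: $13,130 · Delacroix: $11,460 · Kowalski: $9,620

Combined metered usage = 17,237.
Unrounded shares: Orozco 204/17,237 × $55,380 = 655.42; Nwosu 1,970/17,237 × $55,380 = 6,329.33; Tam 4,418/17,237 × $55,380 = 14,194.40; Halvorsen 4,086/17,237 × $55,380 = 13,127.73; Delacroix 3,566/17,237 × $55,380 = 11,457.04; Kowalski 2,993/17,237 × $55,380 = 9,616.08.
Rounded to nearest $10: Orozco $660; Nwosu $6,330; Tam $14,190; Halvorsen $13,130; Delacroix $11,460; Kowalski $9,620. Sum = $55,390.
Difference $55,380 − $55,390 = −$10 applied to largest metered usage (Tam): Tam becomes $14,180.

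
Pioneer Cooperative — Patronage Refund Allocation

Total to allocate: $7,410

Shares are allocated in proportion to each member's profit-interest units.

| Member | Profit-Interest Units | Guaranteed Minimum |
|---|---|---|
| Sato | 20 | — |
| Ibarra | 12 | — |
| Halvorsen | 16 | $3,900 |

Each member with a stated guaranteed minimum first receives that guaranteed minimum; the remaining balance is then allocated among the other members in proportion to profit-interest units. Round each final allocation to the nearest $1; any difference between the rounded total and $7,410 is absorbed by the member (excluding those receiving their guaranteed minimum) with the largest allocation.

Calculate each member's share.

Minimums first: Halvorsen $3,900. Balance $3,510.
Balance split over remaining profit-interest units 32: Sato 2,193.75 → $2,194; Ibarra 1,316.25 → $1,316.

Sato: $2,194 | Ibarra: $1,316 | Halvorsen: $3,900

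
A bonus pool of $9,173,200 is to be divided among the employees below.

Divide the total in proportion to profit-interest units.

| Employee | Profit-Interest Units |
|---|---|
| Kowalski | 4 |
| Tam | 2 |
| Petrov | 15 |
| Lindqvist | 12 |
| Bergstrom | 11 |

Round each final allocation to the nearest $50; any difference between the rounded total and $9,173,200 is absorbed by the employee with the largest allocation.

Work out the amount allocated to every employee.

Kowalski: $833,950; Tam: $416,950; Petrov: $3,127,200; Lindqvist: $2,501,800; Bergstrom: $2,293,300

Total profit-interest units = 44.
Unrounded shares: Kowalski 4/44 × $9,173,200 = 833,927.27; Tam 2/44 × $9,173,200 = 416,963.64; Petrov 15/44 × $9,173,200 = 3,127,227.27; Lindqvist 12/44 × $9,173,200 = 2,501,781.82; Bergstrom 11/44 × $9,173,200 = 2,293,300.00.
After rounding ($50): Kowalski $833,950; Tam $416,950; Petrov $3,127,250; Lindqvist $2,501,800; Bergstrom $2,293,300. Sum = $9,173,250.
Difference $9,173,200 − $9,173,250 = −$50 applied to largest allocation (Petrov): Petrov becomes $3,127,200.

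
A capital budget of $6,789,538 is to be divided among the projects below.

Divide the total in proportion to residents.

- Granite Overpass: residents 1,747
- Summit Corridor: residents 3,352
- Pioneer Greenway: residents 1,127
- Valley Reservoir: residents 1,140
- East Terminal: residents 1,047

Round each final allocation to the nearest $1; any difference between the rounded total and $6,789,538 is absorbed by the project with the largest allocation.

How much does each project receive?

Granite Overpass: $1,409,880; Summit Corridor: $2,705,163; Pioneer Greenway: $909,522; Valley Reservoir: $920,013; East Terminal: $844,960

Total residents = 8,413.
Pro-rata amounts: Granite Overpass 1,747/8,413 × $6,789,538 = 1,409,880.29; Summit Corridor 3,352/8,413 × $6,789,538 = 2,705,162.41; Pioneer Greenway 1,127/8,413 × $6,789,538 = 909,522.09; Valley Reservoir 1,140/8,413 × $6,789,538 = 920,013.47; East Terminal 1,047/8,413 × $6,789,538 = 844,959.74.
At nearest $1: Granite Overpass $1,409,880; Summit Corridor $2,705,162; Pioneer Greenway $909,522; Valley Reservoir $920,013; East Terminal $844,960. Sum = $6,789,537.
Difference $6,789,538 − $6,789,537 = +$1 applied to largest allocation (Summit Corridor): Summit Corridor becomes $2,705,163.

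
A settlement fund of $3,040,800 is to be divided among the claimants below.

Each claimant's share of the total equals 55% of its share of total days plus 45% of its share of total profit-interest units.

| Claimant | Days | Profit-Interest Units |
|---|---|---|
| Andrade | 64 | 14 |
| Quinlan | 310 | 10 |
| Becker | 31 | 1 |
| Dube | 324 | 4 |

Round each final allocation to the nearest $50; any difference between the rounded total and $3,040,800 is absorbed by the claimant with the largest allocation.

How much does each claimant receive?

Totals — days 729, profit-interest units 29.
Composite weights (55% days + 45% profit-interest units): Andrade 0.2655; Quinlan 0.3891; Becker 0.0389; Dube 0.3065.
Unrounded shares: Andrade 807,413.59; Quinlan 1,183,036.75; Becker 118,303.68; Dube 932,045.98.
At nearest $50: Andrade $807,400; Quinlan $1,183,050; Becker $118,300; Dube $932,050. Sum = $3,040,800.
No rounding difference to absorb.

Andrade: $807,400 · Quinlan: $1,183,050 · Becker: $118,300 · Dube: $932,050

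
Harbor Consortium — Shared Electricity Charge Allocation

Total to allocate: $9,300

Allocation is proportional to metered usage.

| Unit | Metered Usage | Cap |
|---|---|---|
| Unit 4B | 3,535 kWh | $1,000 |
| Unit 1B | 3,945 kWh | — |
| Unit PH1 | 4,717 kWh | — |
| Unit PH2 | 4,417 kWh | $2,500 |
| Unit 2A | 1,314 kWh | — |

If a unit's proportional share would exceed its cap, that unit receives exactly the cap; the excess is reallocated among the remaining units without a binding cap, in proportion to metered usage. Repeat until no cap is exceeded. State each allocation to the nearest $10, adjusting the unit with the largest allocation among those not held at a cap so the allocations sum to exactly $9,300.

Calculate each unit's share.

Sum of metered usage: 17,928.
Unconstrained shares: Unit 4B 1,833.75; Unit 1B 2,046.44; Unit PH1 2,446.90; Unit PH2 2,291.28; Unit 2A 681.63.
Capped: Unit 4B ($1,000); balance $8,300 reallocated over remaining metered usage 14,393.
Capped: Unit PH2 ($2,500); balance $5,800 reallocated over remaining metered usage 9,976.
Remaining shares: Unit 1B 2,293.60 → $2,290; Unit PH1 2,742.44 → $2,740; Unit 2A 763.95 → $760.
Rounding difference +$10 applied to Unit PH1 → $2,750.

Unit 4B: $1,000 | Unit 1B: $2,290 | Unit PH1: $2,750 | Unit PH2: $2,500 | Unit 2A: $760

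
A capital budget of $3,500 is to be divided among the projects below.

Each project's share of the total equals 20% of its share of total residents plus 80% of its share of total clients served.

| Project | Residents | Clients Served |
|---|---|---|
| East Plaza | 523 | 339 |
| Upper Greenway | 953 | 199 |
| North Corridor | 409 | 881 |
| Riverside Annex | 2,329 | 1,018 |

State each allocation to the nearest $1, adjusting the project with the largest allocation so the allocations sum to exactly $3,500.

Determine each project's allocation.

East Plaza: $476 · Upper Greenway: $387 · North Corridor: $1,080 · Riverside Annex: $1,557

Residents total 4,214; clients served total 2,437.
Blended shares (20% residents + 80% clients served): East Plaza 0.1361; Upper Greenway 0.1106; North Corridor 0.3086; Riverside Annex 0.4447.
Raw shares: East Plaza 476.37; Upper Greenway 386.95; North Corridor 1,080.17; Riverside Annex 1,556.51.
After rounding ($1): East Plaza $476; Upper Greenway $387; North Corridor $1,080; Riverside Annex $1,557. Sum = $3,500.
Rounded total matches; no reconciliation needed.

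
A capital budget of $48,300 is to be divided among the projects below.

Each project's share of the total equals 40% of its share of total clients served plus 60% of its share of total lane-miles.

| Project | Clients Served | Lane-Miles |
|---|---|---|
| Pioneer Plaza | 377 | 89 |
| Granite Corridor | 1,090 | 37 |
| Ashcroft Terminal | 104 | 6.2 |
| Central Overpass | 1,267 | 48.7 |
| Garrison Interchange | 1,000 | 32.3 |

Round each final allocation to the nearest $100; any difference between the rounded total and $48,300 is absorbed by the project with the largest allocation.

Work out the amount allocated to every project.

Clients served total 3,838; lane-miles total 213.2.
Blended shares (40% clients served + 60% lane-miles): Pioneer Plaza 0.2898; Granite Corridor 0.2177; Ashcroft Terminal 0.0283; Central Overpass 0.2691; Garrison Interchange 0.1951.
Proportional shares: Pioneer Plaza 13,995.42; Granite Corridor 10,516.28; Ashcroft Terminal 1,366.28; Central Overpass 12,997.64; Garrison Interchange 9,424.37.
Rounded to nearest $100: Pioneer Plaza $14,000; Granite Corridor $10,500; Ashcroft Terminal $1,400; Central Overpass $13,000; Garrison Interchange $9,400. Sum = $48,300.
No rounding difference to absorb.

Pioneer Plaza: $14,000 · Granite Corridor: $10,500 · Ashcroft Terminal: $1,400 · Central Overpass: $13,000 · Garrison Interchange: $9,400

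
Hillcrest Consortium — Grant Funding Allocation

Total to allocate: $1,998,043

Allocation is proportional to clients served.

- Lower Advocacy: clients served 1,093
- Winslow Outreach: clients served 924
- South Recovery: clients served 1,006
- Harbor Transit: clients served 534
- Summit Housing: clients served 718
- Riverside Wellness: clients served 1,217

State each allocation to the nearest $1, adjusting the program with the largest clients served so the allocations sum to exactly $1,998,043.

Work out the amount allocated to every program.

Lower Advocacy: $397,644 | Winslow Outreach: $336,160 | South Recovery: $365,993 | Harbor Transit: $194,274 | Summit Housing: $261,215 | Riverside Wellness: $442,757

Clients served total: 1,093 + 924 + 1,006 + 534 + 718 + 1,217 = 5,492.
Pro-rata amounts: Lower Advocacy 397,644.03; Winslow Outreach 336,160.18; South Recovery 365,992.58; Harbor Transit 194,274.39; Summit Housing 261,215.38; Riverside Wellness 442,756.43.
After rounding ($1): Lower Advocacy $397,644; Winslow Outreach $336,160; South Recovery $365,993; Harbor Transit $194,274; Summit Housing $261,215; Riverside Wellness $442,756. Sum = $1,998,042.
Difference $1,998,043 − $1,998,042 = +$1 applied to largest clients served (Riverside Wellness): Riverside Wellness becomes $442,757.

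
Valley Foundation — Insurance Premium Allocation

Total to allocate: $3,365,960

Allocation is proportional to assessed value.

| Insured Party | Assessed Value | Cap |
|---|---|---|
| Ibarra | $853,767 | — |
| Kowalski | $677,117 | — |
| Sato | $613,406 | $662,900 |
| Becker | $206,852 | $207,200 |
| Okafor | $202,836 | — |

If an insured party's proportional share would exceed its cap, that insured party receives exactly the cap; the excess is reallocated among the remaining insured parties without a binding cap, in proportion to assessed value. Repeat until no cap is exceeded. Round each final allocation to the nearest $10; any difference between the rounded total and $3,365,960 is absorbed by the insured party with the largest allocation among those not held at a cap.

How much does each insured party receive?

Total assessed value = 2,553,978.
Unconstrained shares: Ibarra 1,125,203.73; Kowalski 892,391.69; Sato 808,425.15; Becker 272,616.11; Okafor 267,323.31.
Held at cap: Sato ($662,900), Becker ($207,200); remaining pool $2,495,860 reallocated over remaining assessed value 1,733,720.
Shares after redistribution: Ibarra 1,229,081.34 → $1,229,080; Kowalski 974,776.34 → $974,780; Okafor 292,002.32 → $292,000.

Ibarra: $1,229,080 | Kowalski: $974,780 | Sato: $662,900 | Becker: $207,200 | Okafor: $292,000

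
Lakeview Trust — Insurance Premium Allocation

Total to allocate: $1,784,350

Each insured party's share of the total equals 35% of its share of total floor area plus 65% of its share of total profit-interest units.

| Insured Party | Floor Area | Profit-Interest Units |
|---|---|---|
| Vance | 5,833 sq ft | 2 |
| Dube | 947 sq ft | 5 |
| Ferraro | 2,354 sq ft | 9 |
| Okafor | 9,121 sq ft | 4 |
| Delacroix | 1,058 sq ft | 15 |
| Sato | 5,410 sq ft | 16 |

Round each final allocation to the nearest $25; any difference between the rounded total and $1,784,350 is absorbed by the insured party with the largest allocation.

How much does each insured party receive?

Floor area total 24,723; profit-interest units total 51.
Blended shares (35% floor area + 65% profit-interest units): Vance 0.1081; Dube 0.0771; Ferraro 0.1480; Okafor 0.1801; Delacroix 0.2062; Sato 0.2805.
Raw shares: Vance 192,829.62; Dube 137,630.55; Ferraro 264,139.34; Okafor 321,370.52; Delacroix 367,851.65; Sato 500,528.32.
At nearest $25: Vance $192,825; Dube $137,625; Ferraro $264,150; Okafor $321,375; Delacroix $367,850; Sato $500,525. Sum = $1,784,350.
Rounded total matches; no reconciliation needed.

Vance: $192,825 | Dube: $137,625 | Ferraro: $264,150 | Okafor: $321,375 | Delacroix: $367,850 | Sato: $500,525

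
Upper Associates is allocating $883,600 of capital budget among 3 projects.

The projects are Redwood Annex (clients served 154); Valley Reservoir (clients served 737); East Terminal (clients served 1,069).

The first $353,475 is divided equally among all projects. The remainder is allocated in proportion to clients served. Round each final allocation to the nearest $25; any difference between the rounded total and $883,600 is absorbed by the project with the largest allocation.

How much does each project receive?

Redwood Annex: $159,475; Valley Reservoir: $317,175; East Terminal: $406,950

$353,475 shared equally gives $117,825 per project.
Remainder $530,125 by clients served (total 1,960): Redwood Annex 41,652.68 → $41,650; Valley Reservoir 199,337.82 → $199,350; East Terminal 289,134.50 → $289,125.
Totals: Redwood Annex $117,825 + $41,650 = $159,475; Valley Reservoir $117,825 + $199,350 = $317,175; East Terminal $117,825 + $289,125 = $406,950.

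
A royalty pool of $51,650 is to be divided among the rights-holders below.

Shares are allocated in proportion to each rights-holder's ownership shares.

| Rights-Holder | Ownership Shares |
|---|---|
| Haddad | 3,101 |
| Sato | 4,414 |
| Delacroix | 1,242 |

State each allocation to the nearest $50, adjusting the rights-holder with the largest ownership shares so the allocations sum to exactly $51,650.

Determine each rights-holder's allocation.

Combined ownership shares = 8,757.
Raw shares: Haddad 3,101/8,757 × $51,650 = 18,290.13; Sato 4,414/8,757 × $51,650 = 26,034.38; Delacroix 1,242/8,757 × $51,650 = 7,325.49.
After rounding ($50): Haddad $18,300; Sato $26,050; Delacroix $7,350. Sum = $51,700.
Difference $51,650 − $51,700 = −$50 applied to largest ownership shares (Sato): Sato becomes $26,000.

Haddad: $18,300; Sato: $26,000; Delacroix: $7,350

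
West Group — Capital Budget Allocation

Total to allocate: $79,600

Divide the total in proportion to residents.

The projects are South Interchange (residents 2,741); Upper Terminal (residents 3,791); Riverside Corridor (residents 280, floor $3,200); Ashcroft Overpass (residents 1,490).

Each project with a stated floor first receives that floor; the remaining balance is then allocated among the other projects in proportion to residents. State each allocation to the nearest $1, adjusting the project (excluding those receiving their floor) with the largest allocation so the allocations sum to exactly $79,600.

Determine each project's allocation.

Minimums first: Riverside Corridor $3,200. Residual $76,400.
Residual split over remaining residents 8,022: South Interchange 26,104.76 → $26,105; Upper Terminal 36,104.76 → $36,105; Ashcroft Overpass 14,190.48 → $14,190.

South Interchange: $26,105 · Upper Terminal: $36,105 · Riverside Corridor: $3,200 · Ashcroft Overpass: $14,190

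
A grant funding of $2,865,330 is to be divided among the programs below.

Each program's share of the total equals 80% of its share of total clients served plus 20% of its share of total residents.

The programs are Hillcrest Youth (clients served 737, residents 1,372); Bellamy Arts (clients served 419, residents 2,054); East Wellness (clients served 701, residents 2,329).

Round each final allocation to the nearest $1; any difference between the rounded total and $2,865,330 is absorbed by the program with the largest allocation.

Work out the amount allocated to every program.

Clients served total 1,857; residents total 5,755.
Combined weights (80% clients served + 20% residents): Hillcrest Youth 0.3652; Bellamy Arts 0.2519; East Wellness 0.3829.
Proportional shares: Hillcrest Youth 1,046,365.86; Bellamy Arts 721,741.10; East Wellness 1,097,223.04.
At nearest $1: Hillcrest Youth $1,046,366; Bellamy Arts $721,741; East Wellness $1,097,223. Sum = $2,865,330.
Rounded total matches; no reconciliation needed.

Hillcrest Youth: $1,046,366; Bellamy Arts: $721,741; East Wellness: $1,097,223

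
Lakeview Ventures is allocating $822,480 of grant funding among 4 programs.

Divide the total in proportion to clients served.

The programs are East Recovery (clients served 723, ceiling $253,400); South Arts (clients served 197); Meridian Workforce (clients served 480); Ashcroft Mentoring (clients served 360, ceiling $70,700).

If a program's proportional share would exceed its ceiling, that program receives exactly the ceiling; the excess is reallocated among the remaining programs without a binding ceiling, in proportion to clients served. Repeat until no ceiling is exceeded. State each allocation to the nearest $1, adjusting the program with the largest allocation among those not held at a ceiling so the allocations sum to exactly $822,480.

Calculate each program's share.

East Recovery: $253,400; South Arts: $145,023; Meridian Workforce: $353,357; Ashcroft Mentoring: $70,700

Sum of clients served: 1,760.
Pro-rata shares before constraints: East Recovery 337,871.05; South Arts 92,061.68; Meridian Workforce 224,312.73; Ashcroft Mentoring 168,234.55.
Capped: East Recovery ($253,400), Ashcroft Mentoring ($70,700); residual $498,380 reallocated over remaining clients served 677.
Remaining shares: South Arts 145,023.43 → $145,023; Meridian Workforce 353,356.57 → $353,357.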